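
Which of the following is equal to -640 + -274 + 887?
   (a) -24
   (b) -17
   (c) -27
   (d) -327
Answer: c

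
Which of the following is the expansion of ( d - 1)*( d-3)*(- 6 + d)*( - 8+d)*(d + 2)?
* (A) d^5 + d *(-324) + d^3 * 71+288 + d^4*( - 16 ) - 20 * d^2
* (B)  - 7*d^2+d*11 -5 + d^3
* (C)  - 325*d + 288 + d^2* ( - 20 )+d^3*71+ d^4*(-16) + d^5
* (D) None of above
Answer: A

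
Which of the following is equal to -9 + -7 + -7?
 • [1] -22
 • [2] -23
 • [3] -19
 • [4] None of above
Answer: 2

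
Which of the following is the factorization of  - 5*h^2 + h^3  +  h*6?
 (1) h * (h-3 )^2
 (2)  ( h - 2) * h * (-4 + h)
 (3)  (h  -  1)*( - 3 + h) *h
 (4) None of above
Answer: 4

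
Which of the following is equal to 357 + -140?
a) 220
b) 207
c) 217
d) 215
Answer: c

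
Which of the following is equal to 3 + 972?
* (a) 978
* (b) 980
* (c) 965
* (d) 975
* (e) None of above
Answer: d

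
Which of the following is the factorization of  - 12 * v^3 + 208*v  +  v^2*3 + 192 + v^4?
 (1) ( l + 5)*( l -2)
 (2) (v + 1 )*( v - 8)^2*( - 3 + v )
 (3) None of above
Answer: 3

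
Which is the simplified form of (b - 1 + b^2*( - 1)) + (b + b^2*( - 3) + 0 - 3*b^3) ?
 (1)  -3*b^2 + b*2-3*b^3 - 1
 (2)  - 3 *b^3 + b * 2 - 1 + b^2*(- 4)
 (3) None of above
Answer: 2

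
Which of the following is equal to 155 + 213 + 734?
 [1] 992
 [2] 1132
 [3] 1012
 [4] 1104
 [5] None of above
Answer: 5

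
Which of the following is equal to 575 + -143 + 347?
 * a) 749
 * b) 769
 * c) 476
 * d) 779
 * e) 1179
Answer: d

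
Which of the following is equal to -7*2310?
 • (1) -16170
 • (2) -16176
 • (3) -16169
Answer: 1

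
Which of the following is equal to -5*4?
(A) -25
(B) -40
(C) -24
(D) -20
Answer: D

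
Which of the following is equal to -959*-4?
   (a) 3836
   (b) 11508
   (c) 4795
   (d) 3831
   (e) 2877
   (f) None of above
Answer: a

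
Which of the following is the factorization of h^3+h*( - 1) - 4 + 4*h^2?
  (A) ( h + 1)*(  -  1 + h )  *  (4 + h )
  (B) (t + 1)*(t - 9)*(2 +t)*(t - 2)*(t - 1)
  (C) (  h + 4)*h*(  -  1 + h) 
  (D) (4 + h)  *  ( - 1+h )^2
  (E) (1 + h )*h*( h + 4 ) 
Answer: A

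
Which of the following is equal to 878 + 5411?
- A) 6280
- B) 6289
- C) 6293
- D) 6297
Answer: B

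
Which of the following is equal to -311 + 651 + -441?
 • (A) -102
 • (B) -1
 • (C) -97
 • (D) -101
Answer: D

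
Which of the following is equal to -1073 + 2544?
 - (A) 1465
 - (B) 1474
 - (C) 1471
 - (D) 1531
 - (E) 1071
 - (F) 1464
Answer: C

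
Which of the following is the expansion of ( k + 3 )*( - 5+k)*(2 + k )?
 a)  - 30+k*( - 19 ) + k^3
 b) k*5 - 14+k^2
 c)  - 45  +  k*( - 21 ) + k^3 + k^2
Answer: a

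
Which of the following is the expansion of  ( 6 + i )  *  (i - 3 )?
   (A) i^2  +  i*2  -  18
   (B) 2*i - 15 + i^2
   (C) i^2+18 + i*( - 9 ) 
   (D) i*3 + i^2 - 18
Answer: D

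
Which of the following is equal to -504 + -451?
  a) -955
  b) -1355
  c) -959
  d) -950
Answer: a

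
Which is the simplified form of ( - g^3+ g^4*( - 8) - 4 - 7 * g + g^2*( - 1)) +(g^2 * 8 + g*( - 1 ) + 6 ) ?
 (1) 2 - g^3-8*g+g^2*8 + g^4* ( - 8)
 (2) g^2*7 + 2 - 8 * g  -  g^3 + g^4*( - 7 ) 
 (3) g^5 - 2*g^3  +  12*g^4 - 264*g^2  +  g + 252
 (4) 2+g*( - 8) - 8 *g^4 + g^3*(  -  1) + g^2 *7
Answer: 4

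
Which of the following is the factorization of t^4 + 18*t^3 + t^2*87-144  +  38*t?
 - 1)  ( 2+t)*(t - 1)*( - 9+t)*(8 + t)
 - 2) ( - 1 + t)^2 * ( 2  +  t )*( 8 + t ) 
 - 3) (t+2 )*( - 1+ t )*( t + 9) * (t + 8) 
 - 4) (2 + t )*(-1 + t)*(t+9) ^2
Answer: 3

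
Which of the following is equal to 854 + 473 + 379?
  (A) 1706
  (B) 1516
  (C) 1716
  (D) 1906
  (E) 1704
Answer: A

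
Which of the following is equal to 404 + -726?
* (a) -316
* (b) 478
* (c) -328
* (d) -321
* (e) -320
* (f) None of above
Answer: f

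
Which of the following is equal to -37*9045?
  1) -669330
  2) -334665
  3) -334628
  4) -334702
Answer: 2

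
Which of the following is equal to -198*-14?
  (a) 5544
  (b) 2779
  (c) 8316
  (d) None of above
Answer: d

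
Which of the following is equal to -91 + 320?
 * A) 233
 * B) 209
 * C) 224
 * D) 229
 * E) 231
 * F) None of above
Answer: D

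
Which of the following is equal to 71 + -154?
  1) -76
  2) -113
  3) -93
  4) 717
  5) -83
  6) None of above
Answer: 5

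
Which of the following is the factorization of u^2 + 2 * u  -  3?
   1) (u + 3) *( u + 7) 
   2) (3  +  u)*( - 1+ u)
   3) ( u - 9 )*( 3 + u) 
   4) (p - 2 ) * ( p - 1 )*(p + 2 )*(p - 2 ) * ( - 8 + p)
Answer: 2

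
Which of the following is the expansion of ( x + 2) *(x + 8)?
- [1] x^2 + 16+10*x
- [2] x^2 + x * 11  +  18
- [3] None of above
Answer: 1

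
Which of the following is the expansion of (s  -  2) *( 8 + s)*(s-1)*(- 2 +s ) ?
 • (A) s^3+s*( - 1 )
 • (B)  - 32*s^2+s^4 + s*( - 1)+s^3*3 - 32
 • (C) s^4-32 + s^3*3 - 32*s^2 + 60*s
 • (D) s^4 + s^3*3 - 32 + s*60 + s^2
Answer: C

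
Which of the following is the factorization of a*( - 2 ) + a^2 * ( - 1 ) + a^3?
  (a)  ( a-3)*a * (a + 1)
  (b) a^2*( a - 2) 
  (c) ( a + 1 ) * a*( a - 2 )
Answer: c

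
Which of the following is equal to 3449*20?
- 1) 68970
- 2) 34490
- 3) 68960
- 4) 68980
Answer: 4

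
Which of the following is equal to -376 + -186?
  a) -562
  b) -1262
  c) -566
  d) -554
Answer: a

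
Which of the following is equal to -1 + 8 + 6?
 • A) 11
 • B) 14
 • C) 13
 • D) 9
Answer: C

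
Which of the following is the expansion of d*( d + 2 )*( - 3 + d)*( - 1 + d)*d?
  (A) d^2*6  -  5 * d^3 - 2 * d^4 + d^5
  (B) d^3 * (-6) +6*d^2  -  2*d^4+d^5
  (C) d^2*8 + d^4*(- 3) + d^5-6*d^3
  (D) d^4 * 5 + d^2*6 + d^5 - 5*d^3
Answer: A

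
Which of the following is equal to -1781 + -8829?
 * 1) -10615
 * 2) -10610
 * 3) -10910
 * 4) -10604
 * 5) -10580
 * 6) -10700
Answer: 2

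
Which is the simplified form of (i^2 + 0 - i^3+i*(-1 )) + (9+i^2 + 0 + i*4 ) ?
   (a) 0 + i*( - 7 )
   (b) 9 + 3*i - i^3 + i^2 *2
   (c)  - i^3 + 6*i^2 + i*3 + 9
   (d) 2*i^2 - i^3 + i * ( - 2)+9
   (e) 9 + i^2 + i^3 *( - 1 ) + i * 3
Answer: b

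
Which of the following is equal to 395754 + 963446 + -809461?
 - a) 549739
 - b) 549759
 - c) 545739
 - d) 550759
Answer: a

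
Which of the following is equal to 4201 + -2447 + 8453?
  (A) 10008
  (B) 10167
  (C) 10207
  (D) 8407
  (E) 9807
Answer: C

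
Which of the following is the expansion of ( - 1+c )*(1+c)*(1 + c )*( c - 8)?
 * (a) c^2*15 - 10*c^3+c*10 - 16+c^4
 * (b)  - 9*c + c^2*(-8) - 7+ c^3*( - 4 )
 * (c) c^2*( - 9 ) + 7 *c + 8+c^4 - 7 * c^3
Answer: c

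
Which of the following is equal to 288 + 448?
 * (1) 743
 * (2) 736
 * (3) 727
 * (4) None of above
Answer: 2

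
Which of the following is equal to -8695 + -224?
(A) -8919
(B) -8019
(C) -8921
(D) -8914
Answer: A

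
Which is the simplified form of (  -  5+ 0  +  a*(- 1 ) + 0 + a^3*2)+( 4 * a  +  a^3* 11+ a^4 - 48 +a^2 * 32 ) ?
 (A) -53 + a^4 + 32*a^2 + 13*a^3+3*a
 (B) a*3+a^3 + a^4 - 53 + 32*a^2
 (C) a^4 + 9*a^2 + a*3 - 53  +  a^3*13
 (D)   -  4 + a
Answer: A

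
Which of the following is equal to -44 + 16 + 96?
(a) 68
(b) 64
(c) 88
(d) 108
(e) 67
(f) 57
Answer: a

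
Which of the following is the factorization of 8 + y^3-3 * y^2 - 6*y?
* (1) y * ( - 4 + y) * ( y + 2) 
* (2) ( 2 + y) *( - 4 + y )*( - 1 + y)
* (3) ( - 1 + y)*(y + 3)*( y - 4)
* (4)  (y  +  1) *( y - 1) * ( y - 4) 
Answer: 2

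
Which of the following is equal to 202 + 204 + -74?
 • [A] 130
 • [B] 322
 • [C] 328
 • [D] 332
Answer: D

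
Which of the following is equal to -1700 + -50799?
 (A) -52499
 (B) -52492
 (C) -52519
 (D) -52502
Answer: A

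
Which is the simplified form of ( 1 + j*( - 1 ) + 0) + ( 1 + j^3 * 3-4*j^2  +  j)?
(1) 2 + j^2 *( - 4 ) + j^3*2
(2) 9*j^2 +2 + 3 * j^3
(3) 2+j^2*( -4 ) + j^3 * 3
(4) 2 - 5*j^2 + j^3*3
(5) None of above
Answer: 3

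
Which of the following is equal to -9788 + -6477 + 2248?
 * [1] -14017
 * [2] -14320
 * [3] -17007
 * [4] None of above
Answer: 1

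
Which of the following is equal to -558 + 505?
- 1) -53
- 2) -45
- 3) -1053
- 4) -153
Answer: 1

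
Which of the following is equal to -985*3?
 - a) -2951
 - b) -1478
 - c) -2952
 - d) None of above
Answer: d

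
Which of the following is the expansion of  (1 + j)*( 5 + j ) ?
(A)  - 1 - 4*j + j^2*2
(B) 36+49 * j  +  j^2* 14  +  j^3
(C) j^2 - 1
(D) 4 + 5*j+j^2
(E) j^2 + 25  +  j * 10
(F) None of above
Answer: F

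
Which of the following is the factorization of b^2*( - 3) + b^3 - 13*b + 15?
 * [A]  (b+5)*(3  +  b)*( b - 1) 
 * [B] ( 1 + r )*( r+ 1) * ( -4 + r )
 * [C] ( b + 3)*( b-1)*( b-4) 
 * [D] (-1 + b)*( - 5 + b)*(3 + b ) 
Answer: D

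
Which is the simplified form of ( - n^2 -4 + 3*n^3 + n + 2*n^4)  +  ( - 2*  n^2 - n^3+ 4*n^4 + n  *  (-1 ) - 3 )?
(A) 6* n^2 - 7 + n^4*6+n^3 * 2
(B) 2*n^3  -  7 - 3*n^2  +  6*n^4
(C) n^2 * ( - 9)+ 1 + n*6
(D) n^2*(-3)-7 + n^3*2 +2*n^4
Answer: B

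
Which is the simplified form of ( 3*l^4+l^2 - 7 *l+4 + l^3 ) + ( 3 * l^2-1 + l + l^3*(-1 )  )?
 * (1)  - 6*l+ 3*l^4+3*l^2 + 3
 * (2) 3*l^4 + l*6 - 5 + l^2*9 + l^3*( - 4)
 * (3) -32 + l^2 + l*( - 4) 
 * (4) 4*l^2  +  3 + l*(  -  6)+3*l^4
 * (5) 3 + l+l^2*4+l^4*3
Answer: 4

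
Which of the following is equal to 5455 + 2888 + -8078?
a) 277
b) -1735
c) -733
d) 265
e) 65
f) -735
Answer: d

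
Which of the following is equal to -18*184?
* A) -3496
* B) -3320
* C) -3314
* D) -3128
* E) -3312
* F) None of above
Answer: E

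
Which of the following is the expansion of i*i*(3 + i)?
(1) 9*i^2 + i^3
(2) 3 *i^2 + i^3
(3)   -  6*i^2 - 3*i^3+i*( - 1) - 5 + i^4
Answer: 2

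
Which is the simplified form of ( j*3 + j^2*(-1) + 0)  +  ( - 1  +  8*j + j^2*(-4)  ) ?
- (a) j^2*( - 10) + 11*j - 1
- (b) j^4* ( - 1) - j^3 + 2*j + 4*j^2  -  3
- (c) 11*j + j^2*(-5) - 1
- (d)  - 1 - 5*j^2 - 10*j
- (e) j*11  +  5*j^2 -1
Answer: c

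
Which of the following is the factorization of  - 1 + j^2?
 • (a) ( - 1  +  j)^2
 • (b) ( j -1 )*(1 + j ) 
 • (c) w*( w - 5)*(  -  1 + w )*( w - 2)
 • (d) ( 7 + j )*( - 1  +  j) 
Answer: b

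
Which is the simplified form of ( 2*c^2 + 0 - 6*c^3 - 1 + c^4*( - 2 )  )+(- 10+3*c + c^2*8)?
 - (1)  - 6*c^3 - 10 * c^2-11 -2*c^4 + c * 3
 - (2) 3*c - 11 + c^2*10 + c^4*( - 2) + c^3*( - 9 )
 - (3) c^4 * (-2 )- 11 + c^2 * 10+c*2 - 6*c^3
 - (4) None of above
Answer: 4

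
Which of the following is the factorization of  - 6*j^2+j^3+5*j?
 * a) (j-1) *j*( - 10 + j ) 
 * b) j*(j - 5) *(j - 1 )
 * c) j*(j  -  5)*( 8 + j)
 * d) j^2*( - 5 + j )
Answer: b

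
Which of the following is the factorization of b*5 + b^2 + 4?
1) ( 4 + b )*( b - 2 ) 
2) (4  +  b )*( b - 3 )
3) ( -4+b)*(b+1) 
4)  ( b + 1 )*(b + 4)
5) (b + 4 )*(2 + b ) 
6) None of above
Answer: 4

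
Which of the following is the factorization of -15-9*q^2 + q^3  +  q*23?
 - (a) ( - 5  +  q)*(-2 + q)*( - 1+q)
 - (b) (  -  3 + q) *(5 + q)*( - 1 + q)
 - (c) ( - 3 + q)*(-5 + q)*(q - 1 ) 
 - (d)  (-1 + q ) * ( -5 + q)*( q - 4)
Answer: c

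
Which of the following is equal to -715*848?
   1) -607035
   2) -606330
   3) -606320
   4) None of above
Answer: 3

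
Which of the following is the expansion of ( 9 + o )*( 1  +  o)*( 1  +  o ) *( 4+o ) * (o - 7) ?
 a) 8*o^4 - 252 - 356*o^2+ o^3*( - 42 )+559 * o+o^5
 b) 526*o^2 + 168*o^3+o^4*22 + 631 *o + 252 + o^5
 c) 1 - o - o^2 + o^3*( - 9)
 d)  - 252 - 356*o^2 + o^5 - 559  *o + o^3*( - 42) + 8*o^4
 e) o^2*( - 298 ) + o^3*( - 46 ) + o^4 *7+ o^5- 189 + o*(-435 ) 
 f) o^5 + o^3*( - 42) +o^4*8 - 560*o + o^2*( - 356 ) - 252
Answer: d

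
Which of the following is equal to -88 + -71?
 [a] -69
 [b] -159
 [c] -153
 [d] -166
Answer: b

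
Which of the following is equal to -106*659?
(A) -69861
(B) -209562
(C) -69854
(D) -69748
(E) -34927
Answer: C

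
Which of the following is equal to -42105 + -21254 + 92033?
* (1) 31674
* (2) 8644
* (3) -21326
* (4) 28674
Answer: 4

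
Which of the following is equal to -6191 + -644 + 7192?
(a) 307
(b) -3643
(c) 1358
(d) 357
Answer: d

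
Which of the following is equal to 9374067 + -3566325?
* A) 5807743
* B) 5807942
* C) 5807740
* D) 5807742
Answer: D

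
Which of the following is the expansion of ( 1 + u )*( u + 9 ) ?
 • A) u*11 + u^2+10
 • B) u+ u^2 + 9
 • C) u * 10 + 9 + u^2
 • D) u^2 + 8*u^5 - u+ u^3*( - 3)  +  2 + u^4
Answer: C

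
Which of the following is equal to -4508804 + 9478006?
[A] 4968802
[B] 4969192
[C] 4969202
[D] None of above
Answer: C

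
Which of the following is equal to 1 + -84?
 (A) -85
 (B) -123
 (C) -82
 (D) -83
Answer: D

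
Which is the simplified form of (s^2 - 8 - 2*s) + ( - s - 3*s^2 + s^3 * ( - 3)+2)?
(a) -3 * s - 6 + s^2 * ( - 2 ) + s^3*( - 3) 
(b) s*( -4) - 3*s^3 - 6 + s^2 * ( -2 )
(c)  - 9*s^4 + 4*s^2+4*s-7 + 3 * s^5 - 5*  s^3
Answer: a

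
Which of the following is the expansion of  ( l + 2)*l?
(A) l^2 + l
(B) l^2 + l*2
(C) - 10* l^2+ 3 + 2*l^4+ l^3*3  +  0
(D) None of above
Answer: B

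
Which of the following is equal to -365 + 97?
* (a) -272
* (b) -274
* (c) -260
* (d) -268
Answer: d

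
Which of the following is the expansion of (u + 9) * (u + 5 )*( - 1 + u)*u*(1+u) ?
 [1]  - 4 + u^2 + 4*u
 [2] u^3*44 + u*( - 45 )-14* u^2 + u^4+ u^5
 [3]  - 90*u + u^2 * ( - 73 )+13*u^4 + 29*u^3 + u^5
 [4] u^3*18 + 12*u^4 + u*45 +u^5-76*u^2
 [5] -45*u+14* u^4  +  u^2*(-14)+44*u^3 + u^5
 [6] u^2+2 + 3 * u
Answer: 5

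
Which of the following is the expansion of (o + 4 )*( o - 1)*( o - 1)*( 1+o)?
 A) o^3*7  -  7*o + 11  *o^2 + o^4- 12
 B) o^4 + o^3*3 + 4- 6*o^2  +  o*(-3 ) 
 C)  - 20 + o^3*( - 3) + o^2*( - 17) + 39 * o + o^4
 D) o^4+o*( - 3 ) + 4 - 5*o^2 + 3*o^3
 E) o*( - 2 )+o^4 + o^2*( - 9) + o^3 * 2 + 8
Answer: D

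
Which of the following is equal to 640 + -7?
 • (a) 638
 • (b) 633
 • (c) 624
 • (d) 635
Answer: b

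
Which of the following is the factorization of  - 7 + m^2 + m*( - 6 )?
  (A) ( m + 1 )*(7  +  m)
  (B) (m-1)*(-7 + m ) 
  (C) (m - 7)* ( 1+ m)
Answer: C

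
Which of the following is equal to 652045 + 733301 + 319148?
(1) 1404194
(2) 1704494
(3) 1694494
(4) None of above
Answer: 2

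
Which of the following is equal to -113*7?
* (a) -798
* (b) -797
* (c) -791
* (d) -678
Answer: c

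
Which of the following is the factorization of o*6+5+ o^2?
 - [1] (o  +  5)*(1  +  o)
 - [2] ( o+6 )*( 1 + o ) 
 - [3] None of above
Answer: 1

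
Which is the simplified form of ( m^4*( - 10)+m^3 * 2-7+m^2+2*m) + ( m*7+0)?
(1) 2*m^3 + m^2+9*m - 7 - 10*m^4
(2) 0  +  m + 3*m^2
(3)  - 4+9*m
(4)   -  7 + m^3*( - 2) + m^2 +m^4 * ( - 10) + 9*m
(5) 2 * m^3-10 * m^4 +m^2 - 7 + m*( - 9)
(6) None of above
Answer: 1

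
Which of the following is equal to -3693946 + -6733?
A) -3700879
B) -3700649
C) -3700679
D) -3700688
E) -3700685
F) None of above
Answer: C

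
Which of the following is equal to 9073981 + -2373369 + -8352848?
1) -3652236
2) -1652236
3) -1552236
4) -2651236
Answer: 2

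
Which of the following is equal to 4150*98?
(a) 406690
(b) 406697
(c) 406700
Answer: c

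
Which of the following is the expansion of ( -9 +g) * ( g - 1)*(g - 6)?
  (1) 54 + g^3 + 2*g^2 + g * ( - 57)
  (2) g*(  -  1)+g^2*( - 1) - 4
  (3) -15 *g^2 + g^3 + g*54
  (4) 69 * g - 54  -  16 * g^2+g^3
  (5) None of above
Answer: 4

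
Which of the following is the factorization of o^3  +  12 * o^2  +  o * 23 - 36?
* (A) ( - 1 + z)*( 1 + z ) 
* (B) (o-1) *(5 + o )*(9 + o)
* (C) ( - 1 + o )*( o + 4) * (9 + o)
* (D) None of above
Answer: C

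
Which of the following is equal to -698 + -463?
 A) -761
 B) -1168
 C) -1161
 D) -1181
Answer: C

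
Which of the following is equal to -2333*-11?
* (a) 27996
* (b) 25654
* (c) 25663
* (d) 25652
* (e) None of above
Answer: c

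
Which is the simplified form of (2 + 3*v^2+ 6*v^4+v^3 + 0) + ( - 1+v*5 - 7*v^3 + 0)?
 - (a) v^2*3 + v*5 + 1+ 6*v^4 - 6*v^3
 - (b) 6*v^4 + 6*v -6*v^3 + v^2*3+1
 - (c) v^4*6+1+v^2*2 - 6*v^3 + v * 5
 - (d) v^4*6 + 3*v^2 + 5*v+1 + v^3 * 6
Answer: a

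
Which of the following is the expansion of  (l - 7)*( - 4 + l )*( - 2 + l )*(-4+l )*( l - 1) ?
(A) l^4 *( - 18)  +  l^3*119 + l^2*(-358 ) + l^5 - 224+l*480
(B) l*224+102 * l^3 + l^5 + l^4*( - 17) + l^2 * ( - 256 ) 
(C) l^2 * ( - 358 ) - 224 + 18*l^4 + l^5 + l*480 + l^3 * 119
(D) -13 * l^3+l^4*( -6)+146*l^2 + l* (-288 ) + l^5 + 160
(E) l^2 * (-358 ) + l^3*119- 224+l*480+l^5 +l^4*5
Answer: A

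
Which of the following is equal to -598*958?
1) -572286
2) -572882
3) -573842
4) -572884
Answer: 4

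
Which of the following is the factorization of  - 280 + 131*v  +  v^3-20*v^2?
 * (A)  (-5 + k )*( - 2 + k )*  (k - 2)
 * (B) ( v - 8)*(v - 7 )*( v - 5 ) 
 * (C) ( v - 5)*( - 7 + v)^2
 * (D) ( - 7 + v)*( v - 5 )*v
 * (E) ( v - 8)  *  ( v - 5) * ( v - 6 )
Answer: B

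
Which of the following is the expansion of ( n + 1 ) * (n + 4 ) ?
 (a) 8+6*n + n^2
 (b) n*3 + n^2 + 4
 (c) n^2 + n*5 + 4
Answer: c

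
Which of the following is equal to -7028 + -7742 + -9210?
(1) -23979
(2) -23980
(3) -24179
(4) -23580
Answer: 2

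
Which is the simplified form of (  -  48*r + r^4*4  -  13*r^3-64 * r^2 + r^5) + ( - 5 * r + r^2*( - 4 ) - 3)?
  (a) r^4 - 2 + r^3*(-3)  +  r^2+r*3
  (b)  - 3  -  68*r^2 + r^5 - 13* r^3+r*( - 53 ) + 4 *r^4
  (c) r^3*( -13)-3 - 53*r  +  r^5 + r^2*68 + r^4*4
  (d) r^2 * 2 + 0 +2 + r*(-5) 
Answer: b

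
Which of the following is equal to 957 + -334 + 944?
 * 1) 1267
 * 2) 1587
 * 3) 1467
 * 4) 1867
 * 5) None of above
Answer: 5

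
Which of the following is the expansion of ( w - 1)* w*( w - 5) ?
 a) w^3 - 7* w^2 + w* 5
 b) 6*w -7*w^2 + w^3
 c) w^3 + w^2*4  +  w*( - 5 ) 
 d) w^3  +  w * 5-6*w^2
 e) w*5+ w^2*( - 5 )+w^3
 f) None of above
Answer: d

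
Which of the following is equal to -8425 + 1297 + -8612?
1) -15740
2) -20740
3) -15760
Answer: 1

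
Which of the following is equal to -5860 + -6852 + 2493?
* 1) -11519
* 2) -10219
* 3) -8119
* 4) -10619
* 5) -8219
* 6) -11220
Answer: 2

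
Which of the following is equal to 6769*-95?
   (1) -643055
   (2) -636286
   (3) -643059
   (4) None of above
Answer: 1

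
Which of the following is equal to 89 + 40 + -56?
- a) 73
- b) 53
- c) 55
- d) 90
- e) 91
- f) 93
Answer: a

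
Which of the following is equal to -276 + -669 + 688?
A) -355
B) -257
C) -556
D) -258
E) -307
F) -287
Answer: B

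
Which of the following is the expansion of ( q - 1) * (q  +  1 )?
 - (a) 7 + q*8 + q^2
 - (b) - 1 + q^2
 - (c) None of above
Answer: b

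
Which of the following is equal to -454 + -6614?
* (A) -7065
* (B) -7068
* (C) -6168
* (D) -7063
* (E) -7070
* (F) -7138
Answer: B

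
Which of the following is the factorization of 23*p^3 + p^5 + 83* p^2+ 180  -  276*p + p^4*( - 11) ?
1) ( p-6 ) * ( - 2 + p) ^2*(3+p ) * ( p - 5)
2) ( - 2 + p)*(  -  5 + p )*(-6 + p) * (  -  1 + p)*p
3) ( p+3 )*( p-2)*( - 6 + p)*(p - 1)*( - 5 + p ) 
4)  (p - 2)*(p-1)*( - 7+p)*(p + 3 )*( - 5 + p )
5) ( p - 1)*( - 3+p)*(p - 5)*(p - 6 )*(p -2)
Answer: 3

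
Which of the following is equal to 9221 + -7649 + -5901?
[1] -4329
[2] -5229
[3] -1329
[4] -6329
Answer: 1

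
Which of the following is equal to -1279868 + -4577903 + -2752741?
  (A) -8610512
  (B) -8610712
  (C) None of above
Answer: A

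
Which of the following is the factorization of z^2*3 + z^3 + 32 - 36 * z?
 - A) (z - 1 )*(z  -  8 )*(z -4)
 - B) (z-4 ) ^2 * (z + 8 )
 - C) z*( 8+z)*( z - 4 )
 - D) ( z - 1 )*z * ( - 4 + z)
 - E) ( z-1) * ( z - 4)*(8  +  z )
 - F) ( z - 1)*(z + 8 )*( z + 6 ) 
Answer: E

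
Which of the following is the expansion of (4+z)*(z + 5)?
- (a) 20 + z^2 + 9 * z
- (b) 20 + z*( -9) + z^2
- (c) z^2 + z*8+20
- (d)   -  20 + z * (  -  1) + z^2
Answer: a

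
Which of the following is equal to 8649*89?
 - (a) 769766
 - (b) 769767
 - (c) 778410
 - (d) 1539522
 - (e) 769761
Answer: e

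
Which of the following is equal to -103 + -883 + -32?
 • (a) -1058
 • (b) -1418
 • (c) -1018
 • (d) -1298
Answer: c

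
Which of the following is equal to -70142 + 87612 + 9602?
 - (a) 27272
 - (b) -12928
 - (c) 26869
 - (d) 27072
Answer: d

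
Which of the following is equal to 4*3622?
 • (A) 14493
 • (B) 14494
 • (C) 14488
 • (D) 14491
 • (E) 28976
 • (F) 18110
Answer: C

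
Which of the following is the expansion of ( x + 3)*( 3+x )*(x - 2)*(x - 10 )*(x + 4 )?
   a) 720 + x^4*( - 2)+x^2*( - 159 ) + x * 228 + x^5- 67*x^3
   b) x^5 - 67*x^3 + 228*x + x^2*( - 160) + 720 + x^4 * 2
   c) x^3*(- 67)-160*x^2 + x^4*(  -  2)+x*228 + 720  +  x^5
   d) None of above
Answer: c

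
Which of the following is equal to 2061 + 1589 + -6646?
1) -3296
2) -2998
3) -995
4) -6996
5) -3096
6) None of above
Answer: 6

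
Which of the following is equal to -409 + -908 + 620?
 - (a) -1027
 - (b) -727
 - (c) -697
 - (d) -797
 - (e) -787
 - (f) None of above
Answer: c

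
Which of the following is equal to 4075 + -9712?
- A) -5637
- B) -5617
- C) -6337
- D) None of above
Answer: A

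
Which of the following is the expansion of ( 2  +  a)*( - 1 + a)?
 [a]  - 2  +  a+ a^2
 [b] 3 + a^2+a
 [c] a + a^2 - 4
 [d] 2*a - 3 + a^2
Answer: a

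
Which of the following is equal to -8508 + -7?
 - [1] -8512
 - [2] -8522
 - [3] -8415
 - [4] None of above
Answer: 4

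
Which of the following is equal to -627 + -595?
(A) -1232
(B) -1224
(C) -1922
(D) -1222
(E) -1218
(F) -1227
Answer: D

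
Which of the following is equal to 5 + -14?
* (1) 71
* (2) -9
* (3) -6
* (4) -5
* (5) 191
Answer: 2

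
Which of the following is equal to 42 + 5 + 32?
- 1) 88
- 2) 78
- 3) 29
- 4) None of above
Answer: 4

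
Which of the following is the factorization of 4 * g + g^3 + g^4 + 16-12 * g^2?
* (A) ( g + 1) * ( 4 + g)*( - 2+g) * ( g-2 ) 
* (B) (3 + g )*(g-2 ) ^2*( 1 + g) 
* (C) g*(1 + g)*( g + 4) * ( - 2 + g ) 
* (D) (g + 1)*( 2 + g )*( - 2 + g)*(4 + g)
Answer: A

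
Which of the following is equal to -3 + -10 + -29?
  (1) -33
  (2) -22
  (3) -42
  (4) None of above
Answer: 3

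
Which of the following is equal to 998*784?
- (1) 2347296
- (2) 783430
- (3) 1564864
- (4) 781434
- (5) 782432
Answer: 5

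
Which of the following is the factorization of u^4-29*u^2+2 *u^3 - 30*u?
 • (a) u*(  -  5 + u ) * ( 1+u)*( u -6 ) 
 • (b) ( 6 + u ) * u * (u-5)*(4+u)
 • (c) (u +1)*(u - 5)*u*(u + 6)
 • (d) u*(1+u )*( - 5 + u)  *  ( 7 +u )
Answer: c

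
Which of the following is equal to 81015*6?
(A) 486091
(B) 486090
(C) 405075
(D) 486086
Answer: B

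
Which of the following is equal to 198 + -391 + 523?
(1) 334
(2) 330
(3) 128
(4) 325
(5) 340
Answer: 2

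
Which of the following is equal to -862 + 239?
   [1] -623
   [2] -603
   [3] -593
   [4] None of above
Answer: 1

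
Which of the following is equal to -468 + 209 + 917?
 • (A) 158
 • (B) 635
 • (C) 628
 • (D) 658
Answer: D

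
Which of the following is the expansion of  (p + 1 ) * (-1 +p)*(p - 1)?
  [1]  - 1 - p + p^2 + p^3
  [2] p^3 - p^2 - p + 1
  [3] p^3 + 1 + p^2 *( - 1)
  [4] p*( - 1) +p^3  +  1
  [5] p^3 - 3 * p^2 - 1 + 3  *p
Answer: 2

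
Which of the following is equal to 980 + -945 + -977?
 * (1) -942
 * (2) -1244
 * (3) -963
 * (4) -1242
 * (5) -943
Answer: 1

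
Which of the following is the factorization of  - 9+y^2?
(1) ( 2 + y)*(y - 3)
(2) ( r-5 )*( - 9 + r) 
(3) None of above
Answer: 3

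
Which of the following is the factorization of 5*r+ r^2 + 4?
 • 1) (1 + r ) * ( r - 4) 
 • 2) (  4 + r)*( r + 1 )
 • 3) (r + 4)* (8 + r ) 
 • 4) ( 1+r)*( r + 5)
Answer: 2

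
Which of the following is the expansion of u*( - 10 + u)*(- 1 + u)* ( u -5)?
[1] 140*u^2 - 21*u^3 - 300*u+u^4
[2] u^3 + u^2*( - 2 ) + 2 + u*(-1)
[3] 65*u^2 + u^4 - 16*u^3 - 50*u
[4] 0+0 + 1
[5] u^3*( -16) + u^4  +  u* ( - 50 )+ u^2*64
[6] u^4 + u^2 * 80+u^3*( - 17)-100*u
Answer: 3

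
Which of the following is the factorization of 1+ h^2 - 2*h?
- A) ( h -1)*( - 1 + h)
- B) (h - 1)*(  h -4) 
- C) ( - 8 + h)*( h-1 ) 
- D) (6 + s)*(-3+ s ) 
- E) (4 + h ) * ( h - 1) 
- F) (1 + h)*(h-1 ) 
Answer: A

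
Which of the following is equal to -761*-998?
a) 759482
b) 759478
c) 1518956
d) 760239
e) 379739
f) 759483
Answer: b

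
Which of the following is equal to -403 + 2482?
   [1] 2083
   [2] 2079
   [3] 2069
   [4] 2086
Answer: 2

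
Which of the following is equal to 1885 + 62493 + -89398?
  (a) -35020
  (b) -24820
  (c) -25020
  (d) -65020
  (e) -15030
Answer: c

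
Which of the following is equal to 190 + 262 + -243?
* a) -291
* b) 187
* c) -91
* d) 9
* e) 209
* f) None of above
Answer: e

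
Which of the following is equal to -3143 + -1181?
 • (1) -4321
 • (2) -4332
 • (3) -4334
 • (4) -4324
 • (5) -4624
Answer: 4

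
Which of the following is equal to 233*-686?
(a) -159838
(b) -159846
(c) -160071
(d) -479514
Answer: a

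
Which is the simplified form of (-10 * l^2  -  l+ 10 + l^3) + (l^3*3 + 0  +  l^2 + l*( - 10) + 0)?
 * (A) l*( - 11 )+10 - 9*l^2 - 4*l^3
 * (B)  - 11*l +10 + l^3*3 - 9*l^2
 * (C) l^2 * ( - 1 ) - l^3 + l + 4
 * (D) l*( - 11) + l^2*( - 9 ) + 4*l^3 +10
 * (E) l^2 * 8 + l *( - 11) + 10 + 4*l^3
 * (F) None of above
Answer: D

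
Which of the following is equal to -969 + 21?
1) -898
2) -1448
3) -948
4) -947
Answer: 3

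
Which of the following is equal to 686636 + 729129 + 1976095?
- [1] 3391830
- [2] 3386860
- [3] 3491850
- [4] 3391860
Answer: 4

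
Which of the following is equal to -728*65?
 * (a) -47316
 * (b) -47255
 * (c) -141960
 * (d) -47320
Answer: d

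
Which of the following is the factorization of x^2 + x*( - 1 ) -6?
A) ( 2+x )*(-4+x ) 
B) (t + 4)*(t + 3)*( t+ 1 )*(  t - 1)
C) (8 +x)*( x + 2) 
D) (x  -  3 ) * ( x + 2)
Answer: D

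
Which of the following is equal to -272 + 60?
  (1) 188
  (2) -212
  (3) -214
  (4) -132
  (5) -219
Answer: 2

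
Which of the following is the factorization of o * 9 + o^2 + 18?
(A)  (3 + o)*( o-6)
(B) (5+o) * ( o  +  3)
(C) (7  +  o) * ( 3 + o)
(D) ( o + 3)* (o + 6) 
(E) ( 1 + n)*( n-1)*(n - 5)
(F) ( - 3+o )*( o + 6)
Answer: D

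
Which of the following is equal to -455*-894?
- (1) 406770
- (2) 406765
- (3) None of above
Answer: 1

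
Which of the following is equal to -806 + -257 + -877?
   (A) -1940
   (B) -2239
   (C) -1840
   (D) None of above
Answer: A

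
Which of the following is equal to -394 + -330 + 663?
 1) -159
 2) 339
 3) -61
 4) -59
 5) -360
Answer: 3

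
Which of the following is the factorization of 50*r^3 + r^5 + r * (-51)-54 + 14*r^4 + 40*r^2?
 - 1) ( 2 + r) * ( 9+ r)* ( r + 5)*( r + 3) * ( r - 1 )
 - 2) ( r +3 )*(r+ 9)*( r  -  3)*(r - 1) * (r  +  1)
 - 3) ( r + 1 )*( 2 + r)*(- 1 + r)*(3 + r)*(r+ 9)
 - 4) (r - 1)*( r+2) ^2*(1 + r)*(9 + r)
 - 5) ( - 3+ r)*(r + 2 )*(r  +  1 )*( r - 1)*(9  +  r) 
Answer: 3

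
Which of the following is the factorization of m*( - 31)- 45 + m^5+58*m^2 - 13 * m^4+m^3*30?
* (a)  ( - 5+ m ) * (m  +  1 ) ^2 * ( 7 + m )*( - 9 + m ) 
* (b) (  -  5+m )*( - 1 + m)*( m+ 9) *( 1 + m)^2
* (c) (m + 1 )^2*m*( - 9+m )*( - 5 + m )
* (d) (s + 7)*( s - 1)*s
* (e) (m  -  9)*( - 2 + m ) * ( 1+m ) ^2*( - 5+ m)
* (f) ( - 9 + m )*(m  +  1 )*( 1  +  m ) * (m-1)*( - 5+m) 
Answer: f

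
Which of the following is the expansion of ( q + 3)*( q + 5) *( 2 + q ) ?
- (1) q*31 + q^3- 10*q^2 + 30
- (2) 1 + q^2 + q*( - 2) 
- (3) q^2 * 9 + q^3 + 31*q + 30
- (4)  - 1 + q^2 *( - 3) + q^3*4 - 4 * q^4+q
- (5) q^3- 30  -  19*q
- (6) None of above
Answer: 6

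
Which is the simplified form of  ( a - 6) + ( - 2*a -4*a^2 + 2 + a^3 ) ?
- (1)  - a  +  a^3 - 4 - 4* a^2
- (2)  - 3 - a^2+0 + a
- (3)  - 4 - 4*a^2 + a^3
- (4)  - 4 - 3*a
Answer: 1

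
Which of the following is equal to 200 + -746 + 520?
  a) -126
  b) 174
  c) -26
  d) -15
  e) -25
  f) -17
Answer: c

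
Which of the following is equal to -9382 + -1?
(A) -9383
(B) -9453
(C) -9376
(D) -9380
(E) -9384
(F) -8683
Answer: A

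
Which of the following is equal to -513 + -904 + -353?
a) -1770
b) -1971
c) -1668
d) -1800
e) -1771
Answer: a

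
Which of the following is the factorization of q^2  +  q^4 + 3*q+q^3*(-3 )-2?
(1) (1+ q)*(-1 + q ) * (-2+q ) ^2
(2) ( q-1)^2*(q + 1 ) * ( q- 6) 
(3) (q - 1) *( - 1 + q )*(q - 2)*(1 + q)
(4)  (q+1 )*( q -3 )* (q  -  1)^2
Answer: 3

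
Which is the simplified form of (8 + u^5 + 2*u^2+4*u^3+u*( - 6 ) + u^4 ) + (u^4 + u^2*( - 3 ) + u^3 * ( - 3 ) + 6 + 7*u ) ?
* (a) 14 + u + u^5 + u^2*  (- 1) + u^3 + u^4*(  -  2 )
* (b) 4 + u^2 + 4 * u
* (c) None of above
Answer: c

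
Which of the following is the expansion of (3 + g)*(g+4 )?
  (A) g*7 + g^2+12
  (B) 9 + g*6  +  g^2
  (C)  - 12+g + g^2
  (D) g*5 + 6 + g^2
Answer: A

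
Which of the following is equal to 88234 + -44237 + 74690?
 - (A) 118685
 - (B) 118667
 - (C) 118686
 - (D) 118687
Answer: D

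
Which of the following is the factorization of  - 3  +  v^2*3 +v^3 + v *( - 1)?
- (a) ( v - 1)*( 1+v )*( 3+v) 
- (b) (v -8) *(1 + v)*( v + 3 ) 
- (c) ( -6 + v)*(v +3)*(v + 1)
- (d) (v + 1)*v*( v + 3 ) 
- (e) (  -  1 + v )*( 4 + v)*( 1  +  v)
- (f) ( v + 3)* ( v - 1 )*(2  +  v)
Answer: a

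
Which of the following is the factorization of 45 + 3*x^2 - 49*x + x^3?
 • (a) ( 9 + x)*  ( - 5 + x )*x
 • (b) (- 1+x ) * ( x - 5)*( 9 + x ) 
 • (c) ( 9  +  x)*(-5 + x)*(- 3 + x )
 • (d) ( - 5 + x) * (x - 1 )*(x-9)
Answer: b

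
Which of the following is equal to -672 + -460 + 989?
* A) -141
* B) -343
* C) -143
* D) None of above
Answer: C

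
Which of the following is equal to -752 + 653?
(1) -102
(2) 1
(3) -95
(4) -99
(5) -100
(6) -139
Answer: 4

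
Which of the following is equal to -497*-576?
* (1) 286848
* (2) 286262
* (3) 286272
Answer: 3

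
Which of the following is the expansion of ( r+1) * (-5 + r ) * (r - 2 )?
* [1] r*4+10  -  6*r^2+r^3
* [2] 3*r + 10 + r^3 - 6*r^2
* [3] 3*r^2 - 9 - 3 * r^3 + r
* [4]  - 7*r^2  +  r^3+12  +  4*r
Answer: 2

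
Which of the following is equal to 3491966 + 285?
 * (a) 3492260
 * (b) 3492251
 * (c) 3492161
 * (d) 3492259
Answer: b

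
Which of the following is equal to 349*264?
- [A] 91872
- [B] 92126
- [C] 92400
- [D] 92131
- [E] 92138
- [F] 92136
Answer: F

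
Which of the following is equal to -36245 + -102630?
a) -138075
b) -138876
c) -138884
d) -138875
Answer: d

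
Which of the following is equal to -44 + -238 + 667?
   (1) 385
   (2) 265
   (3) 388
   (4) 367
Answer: 1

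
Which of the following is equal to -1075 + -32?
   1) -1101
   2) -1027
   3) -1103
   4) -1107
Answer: 4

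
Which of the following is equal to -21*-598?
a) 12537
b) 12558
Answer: b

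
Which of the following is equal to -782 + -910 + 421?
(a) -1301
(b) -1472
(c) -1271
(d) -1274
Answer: c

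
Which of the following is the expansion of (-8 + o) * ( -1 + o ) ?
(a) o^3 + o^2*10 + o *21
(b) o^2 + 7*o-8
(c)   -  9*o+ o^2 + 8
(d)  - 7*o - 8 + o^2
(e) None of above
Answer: c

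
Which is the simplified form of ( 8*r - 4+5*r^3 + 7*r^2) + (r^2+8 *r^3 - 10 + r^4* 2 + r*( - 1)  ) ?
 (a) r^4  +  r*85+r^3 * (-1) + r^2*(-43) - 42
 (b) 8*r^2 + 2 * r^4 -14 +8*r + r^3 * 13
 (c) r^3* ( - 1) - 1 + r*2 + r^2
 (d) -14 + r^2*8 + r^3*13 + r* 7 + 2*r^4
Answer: d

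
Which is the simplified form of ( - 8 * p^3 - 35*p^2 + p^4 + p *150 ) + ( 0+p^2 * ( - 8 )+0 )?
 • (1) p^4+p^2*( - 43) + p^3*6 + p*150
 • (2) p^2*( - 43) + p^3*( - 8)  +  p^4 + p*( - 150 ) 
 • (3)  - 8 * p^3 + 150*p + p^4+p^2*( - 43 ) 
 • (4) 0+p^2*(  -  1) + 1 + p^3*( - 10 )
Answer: 3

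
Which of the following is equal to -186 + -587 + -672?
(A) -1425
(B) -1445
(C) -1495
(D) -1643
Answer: B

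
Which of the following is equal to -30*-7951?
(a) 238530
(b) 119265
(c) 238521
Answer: a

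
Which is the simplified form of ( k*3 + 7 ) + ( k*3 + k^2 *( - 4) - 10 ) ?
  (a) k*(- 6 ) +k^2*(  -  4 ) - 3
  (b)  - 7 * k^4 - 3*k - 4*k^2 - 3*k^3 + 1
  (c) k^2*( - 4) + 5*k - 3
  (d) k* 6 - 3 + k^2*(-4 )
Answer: d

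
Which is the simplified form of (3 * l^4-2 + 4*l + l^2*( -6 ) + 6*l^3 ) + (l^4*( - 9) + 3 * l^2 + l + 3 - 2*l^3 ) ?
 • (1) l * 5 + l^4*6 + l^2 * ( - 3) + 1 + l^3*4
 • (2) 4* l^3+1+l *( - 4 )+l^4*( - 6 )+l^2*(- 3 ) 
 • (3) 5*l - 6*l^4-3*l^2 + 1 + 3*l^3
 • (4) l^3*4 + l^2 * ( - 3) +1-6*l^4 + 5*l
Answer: 4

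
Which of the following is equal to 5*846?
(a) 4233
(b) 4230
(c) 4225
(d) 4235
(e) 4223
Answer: b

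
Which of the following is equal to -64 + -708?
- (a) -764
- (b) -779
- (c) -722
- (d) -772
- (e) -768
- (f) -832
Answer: d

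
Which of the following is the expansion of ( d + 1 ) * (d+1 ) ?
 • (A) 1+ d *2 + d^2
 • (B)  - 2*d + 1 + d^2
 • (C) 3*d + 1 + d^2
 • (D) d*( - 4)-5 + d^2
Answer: A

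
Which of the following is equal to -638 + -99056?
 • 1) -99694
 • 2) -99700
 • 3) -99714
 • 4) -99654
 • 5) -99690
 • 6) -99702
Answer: 1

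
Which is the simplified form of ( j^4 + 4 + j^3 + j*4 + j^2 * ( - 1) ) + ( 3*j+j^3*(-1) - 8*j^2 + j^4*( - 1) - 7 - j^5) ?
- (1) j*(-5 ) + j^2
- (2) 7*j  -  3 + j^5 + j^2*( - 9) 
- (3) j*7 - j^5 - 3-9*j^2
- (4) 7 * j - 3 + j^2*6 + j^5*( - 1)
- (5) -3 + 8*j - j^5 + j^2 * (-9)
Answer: 3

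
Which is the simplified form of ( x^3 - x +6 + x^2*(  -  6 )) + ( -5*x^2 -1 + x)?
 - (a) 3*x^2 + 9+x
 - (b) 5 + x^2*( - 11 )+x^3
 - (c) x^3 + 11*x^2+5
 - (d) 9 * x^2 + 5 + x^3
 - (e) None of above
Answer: b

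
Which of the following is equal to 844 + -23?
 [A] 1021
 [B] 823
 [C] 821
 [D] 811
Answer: C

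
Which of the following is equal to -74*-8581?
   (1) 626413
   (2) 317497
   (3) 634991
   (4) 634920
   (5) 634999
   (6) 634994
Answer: 6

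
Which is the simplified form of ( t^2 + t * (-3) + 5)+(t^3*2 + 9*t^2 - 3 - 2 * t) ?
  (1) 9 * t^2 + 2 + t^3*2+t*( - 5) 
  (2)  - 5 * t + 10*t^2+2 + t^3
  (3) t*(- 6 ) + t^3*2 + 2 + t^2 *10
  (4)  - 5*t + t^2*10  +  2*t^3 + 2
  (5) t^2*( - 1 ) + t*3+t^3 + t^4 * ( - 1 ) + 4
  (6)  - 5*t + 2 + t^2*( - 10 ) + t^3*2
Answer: 4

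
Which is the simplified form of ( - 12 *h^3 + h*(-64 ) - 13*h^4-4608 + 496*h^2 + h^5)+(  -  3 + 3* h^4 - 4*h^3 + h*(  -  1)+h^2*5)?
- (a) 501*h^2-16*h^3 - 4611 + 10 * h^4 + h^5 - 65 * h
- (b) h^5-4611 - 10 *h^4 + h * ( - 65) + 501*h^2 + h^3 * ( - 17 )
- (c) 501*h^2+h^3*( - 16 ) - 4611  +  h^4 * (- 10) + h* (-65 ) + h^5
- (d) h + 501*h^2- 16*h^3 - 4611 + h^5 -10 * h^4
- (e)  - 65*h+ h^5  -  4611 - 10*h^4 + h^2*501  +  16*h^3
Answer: c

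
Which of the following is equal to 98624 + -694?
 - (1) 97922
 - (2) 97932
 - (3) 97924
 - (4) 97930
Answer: 4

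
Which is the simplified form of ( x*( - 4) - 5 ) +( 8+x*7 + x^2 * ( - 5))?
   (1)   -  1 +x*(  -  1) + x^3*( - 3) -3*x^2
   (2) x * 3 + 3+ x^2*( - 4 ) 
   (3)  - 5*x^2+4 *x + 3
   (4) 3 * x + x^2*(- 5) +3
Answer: 4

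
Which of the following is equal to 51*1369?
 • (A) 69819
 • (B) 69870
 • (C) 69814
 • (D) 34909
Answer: A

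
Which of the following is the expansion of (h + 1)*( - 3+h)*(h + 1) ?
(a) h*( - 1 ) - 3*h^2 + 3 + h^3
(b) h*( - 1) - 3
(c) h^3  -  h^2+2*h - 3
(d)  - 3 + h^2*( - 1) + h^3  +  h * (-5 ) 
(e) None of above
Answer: d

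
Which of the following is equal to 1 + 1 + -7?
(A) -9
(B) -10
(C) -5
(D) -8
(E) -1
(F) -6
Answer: C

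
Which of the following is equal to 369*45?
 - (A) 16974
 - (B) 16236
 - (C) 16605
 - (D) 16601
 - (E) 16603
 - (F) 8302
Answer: C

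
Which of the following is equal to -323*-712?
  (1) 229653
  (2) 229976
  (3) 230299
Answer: 2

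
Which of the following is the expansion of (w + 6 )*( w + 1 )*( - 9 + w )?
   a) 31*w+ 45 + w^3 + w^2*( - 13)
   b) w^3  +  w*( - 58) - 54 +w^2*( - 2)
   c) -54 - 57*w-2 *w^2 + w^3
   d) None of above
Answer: c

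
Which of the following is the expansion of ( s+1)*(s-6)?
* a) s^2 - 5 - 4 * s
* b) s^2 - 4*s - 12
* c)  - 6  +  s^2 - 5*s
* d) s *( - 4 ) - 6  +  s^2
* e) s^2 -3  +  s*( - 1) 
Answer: c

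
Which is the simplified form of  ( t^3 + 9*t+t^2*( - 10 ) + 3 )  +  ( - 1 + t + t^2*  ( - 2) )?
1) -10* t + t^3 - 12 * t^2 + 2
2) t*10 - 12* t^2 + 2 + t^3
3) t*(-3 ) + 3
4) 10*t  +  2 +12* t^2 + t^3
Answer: 2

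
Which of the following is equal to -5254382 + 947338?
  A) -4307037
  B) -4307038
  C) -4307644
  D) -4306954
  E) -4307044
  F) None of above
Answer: E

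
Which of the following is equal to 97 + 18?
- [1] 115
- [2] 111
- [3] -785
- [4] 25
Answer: 1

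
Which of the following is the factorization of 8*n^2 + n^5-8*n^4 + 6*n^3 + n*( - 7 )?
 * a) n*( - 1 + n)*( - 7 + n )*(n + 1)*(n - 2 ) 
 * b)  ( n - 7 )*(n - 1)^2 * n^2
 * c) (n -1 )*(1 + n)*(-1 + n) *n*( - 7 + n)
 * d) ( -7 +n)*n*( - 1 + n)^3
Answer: c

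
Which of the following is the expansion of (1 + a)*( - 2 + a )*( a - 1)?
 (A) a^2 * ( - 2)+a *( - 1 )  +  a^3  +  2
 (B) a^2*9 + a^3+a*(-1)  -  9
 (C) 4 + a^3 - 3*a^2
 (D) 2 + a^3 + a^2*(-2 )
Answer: A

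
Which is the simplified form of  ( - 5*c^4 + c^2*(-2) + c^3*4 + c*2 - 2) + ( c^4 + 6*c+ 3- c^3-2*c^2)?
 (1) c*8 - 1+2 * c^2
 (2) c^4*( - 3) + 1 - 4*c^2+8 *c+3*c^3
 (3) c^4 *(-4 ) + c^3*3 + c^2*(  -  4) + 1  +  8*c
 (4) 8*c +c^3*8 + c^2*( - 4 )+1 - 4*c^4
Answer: 3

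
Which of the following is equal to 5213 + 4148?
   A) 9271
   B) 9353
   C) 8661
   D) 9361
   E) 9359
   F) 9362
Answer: D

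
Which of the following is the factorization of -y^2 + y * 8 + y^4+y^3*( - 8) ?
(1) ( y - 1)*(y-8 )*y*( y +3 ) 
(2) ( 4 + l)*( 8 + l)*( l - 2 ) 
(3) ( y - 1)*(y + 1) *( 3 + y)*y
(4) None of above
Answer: 4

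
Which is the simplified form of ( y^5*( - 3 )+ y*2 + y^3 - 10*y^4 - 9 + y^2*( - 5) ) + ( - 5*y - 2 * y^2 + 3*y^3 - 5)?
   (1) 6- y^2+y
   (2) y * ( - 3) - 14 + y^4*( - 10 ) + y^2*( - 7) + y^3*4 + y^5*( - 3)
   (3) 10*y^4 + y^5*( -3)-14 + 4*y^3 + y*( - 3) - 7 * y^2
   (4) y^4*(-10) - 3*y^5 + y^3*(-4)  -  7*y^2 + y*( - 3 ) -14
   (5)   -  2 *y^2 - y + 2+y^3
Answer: 2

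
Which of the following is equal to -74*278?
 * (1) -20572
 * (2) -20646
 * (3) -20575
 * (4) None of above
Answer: 1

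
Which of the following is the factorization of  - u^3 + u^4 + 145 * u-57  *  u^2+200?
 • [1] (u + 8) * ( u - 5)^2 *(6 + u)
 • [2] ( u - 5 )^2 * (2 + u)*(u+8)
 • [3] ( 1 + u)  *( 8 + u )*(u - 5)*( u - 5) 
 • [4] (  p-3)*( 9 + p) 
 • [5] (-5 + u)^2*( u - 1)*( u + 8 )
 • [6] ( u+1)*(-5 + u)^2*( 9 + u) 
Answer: 3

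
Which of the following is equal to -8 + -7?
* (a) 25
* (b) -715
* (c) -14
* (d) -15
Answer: d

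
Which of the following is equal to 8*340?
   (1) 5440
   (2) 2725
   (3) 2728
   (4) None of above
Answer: 4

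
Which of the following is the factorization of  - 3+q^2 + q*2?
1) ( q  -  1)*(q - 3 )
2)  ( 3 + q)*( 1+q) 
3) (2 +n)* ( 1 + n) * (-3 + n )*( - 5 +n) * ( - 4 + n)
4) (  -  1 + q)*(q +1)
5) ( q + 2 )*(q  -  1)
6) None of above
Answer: 6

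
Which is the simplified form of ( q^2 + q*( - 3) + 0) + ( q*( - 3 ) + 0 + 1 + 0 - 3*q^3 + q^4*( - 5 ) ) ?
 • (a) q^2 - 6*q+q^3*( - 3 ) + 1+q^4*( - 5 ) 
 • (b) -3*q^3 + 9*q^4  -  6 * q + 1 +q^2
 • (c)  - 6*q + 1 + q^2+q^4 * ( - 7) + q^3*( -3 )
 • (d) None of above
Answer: a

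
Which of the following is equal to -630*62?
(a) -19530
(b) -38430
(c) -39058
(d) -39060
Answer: d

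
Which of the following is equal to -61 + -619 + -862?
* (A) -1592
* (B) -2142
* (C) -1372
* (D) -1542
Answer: D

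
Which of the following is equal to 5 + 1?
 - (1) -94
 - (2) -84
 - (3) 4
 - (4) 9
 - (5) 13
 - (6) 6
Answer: 6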